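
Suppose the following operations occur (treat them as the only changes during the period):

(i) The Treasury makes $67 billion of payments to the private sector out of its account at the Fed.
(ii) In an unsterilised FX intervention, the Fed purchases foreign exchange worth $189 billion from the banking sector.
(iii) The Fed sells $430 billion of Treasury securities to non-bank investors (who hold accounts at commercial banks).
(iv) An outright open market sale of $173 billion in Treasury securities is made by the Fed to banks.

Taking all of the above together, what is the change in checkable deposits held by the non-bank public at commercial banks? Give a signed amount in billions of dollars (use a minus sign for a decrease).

-$363 billion

Fed balance sheet:
  Assets:      Securities −$603B, Foreign assets +$189B
  Liabilities: Bank reserves −$347B, Government deposits −$67B
Commercial banking system:
  Assets:      Reserves at CB −$347B, Securities +$173B, Foreign assets −$189B
  Liabilities: Checkable deposits −$363B
So the change in checkable deposits held by the non-bank public at commercial banks is -$363 billion.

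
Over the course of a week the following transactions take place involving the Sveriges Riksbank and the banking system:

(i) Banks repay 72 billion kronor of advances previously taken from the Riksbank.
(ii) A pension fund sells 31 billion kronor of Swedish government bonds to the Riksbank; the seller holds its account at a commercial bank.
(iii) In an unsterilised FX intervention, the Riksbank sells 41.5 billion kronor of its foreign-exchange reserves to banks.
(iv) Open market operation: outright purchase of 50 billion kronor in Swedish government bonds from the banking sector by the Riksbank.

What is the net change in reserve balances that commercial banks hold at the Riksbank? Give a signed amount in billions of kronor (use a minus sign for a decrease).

-32.5 billion

Discount-window repayment 72 billion kronor: repayment is debited from reserves → −72B.
Asset purchase (from non-banks) 31 billion kronor: the Riksbank pays by crediting reserve accounts → +31B.
FX sale 41.5 billion kronor: the buying banks pay out of their reserve balances → −41.5B.
OMO purchase (from banks) 50 billion kronor: the Riksbank pays by crediting reserve accounts → +50B.
Net: −72 + 31 − 41.5 + 50 = -32.5 billion.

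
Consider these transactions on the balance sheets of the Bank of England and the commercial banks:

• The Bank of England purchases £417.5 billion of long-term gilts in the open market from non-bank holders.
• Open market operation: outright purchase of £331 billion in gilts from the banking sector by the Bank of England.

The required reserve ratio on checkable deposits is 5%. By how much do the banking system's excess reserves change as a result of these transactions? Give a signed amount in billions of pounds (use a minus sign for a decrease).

Asset purchase (from non-banks) £417.5 billion: reserves +£417.5B, deposits +£417.5B.
OMO purchase (from banks) £331 billion: reserves +£331B, deposits 0.
Totals: Δreserves = +£748.5B, Δdeposits = +£417.5B.
Δrequired reserves = 5% × +£417.5B = +£20.875B.
Δexcess reserves = Δreserves − Δrequired = +£748.5B − (+£20.875B) = +£727.625 billion.

+£727.625 billion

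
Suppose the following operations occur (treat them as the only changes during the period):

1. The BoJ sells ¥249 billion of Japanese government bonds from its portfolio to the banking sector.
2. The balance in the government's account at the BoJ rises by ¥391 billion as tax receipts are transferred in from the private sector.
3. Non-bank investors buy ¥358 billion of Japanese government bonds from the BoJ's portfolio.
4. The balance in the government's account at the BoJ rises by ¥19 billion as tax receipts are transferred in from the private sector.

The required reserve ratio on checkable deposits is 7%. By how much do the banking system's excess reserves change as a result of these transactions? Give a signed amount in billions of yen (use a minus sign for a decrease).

OMO sale (to banks) ¥249 billion: reserves −¥249B, deposits 0.
Government account inflow ¥391 billion: reserves −¥391B, deposits −¥391B.
Asset sale (to non-banks) ¥358 billion: reserves −¥358B, deposits −¥358B.
Government account inflow ¥19 billion: reserves −¥19B, deposits −¥19B.
Totals: Δreserves = −¥1017B, Δdeposits = −¥768B.
Δrequired reserves = 7% × −¥768B = −¥53.76B.
Δexcess reserves = Δreserves − Δrequired = −¥1017B − (−¥53.76B) = -¥963.24 billion.

-¥963.24 billion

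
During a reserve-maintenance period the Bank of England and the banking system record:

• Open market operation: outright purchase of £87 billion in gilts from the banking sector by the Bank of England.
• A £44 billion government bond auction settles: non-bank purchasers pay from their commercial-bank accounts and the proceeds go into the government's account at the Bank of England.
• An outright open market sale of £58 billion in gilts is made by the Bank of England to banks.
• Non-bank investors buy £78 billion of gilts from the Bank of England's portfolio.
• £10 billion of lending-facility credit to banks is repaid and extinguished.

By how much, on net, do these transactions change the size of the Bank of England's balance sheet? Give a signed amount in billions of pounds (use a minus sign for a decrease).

Bank of England balance sheet:
  Assets:      Securities −£49B, Loans to banks −£10B
  Liabilities: Bank reserves −£103B, Government deposits +£44B
Commercial banking system:
  Assets:      Reserves at CB −£103B, Securities −£29B
  Liabilities: Checkable deposits −£122B, Borrowings from CB −£10B
Change in total Bank of England assets = -£59 billion.

-£59 billion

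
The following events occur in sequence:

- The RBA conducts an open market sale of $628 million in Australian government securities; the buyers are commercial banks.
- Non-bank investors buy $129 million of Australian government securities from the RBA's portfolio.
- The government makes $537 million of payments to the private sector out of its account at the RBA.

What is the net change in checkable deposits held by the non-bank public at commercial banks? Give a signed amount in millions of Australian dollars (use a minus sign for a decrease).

+$408 million

OMO sale (to banks) $628 million: the counterparty is a bank, so public deposits are unchanged → 0.
Asset sale (to non-banks) $129 million: non-bank counterparties' bank balances fall → −$129M.
Government spending $537 million: non-bank counterparties' bank balances rise → +$537M.
Net: 0 − 129 + 537 = +$408 million.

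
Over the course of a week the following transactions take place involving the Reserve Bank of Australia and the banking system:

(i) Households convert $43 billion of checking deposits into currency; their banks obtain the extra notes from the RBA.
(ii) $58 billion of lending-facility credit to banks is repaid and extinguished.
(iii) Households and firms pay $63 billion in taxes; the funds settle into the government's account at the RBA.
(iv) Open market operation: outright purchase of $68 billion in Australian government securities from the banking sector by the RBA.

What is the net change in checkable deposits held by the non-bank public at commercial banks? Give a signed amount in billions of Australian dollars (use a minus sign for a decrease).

RBA balance sheet:
  Assets:      Securities +$68B, Loans to banks −$58B
  Liabilities: Bank reserves −$96B, Currency in circulation +$43B, Government deposits +$63B
Commercial banking system:
  Assets:      Reserves at CB −$96B, Securities −$68B
  Liabilities: Checkable deposits −$106B, Borrowings from CB −$58B
So the change in checkable deposits held by the non-bank public at commercial banks is -$106 billion.

-$106 billion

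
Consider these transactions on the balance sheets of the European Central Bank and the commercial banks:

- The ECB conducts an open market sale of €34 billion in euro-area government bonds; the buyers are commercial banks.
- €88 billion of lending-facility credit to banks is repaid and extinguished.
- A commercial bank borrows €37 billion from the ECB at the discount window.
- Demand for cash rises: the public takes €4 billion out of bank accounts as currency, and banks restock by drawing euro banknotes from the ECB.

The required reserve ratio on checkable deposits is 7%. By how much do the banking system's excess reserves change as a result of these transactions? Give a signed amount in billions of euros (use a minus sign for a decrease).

OMO sale (to banks) €34 billion: reserves −€34B, deposits 0.
Discount-window repayment €88 billion: reserves −€88B, deposits 0.
Discount-window loan €37 billion: reserves +€37B, deposits 0.
Currency withdrawal €4 billion: reserves −€4B, deposits −€4B.
Totals: Δreserves = −€89B, Δdeposits = −€4B.
Δrequired reserves = 7% × −€4B = −€0.28B.
Δexcess reserves = Δreserves − Δrequired = −€89B − (−€0.28B) = -€88.72 billion.

-€88.72 billion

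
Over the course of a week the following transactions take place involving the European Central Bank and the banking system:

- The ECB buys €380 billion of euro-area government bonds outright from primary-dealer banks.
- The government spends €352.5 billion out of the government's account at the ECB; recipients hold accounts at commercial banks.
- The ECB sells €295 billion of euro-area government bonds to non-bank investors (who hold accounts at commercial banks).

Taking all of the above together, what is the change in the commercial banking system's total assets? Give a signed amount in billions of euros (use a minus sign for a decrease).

+€57.5 billion

OMO purchase (from banks) €380 billion: just an asset swap on bank balance sheets → 0.
Government spending €352.5 billion: bank balance sheets expand → +€352.5B.
Asset sale (to non-banks) €295 billion: bank balance sheets shrink → −€295B.
Net: 0 + 352.5 − 295 = +€57.5 billion.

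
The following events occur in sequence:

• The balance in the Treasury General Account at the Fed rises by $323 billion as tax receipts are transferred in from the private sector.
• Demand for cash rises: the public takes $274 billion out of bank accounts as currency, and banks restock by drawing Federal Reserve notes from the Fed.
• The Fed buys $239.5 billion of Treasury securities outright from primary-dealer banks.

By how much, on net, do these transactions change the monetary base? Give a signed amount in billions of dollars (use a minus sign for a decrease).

Government account inflow $323 billion: reserves shift to a non-base liability → −$323B.
Currency withdrawal $274 billion: just a shift between currency and reserves — both are base money → 0.
OMO purchase (from banks) $239.5 billion: Fed balance sheet expands → +$239.5B.
Net: −323 + 0 + 239.5 = -$83.5 billion.

-$83.5 billion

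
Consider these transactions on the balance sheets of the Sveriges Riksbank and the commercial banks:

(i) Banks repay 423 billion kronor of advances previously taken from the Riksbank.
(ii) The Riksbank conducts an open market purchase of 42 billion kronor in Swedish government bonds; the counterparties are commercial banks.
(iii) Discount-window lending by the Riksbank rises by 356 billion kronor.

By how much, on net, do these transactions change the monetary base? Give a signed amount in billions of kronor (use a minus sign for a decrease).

-25 billion

Discount-window repayment 423 billion kronor: Riksbank balance sheet contracts → −423B.
OMO purchase (from banks) 42 billion kronor: Riksbank balance sheet expands → +42B.
Discount-window loan 356 billion kronor: Riksbank balance sheet expands → +356B.
Net: −423 + 42 + 356 = -25 billion.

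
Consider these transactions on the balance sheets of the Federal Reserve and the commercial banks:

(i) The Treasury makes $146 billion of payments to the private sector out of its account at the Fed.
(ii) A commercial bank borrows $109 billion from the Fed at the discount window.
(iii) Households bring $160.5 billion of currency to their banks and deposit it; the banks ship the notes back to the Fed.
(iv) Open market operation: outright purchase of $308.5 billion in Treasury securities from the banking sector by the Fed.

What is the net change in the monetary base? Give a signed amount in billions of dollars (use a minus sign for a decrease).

+$563.5 billion

Fed balance sheet:
  Assets:      Securities +$308.5B, Loans to banks +$109B
  Liabilities: Bank reserves +$724B, Currency in circulation −$160.5B, Government deposits −$146B
Commercial banking system:
  Assets:      Reserves at CB +$724B, Securities −$308.5B
  Liabilities: Checkable deposits +$306.5B, Borrowings from CB +$109B
Monetary base = currency + reserves: −$160.5B + (+$724B) = +$563.5 billion.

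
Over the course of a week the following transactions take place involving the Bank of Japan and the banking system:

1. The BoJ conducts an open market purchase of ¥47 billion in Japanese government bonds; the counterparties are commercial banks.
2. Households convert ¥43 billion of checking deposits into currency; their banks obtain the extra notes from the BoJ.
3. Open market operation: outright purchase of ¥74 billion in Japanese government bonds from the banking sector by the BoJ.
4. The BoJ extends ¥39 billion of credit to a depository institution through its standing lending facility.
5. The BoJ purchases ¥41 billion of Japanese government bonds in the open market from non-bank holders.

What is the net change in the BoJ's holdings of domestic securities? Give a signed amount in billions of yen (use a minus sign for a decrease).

+¥162 billion

BoJ balance sheet:
  Assets:      Securities +¥162B, Loans to banks +¥39B
  Liabilities: Bank reserves +¥158B, Currency in circulation +¥43B
Commercial banking system:
  Assets:      Reserves at CB +¥158B, Securities −¥121B
  Liabilities: Checkable deposits −¥2B, Borrowings from CB +¥39B
So the change in the BoJ's holdings of domestic securities is +¥162 billion.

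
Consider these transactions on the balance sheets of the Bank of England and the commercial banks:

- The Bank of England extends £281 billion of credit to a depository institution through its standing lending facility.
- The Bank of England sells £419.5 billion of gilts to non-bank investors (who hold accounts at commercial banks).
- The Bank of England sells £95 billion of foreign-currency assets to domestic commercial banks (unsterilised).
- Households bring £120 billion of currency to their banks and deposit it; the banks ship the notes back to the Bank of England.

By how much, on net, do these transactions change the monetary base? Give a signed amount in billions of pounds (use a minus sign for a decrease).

-£233.5 billion

Bank of England balance sheet:
  Assets:      Securities −£419.5B, Loans to banks +£281B, Foreign assets −£95B
  Liabilities: Bank reserves −£113.5B, Currency in circulation −£120B
Monetary base = currency + reserves: −£120B + (−£113.5B) = -£233.5 billion.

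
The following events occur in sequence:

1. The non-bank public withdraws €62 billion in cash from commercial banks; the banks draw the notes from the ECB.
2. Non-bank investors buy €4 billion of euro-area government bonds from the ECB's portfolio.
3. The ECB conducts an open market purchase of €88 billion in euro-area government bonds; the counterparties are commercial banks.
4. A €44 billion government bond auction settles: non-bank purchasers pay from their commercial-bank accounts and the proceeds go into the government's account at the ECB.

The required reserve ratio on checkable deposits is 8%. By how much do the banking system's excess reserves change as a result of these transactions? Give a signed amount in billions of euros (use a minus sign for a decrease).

-€13.2 billion

Currency withdrawal €62 billion: reserves −€62B, deposits −€62B.
Asset sale (to non-banks) €4 billion: reserves −€4B, deposits −€4B.
OMO purchase (from banks) €88 billion: reserves +€88B, deposits 0.
Government account inflow €44 billion: reserves −€44B, deposits −€44B.
Totals: Δreserves = −€22B, Δdeposits = −€110B.
Δrequired reserves = 8% × −€110B = −€8.8B.
Δexcess reserves = Δreserves − Δrequired = −€22B − (−€8.8B) = -€13.2 billion.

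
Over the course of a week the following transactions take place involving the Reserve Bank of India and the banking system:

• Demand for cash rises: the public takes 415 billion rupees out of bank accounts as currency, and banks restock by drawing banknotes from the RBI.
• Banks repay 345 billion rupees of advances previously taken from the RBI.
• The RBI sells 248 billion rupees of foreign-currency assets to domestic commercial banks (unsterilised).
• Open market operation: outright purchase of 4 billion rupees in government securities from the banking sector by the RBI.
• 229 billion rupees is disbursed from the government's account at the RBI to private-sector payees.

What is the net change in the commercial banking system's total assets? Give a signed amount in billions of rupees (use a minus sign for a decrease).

-531 billion

RBI balance sheet:
  Assets:      Securities +4B, Loans to banks −345B, Foreign assets −248B
  Liabilities: Bank reserves −775B, Currency in circulation +415B, Government deposits −229B
Commercial banking system:
  Assets:      Reserves at CB −775B, Securities −4B, Foreign assets +248B
  Liabilities: Checkable deposits −186B, Borrowings from CB −345B
Change in total bank assets = -531 billion.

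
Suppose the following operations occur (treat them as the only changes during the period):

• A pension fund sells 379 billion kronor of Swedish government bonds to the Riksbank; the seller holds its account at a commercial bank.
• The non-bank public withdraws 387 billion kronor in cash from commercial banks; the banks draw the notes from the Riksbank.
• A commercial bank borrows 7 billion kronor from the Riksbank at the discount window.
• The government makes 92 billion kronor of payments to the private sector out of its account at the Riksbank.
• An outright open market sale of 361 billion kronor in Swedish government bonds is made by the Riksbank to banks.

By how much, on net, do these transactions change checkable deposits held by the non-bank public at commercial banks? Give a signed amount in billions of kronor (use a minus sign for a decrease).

Riksbank balance sheet:
  Assets:      Securities +18B, Loans to banks +7B
  Liabilities: Bank reserves −270B, Currency in circulation +387B, Government deposits −92B
Commercial banking system:
  Assets:      Reserves at CB −270B, Securities +361B
  Liabilities: Checkable deposits +84B, Borrowings from CB +7B
So the change in checkable deposits held by the non-bank public at commercial banks is +84 billion.

+84 billion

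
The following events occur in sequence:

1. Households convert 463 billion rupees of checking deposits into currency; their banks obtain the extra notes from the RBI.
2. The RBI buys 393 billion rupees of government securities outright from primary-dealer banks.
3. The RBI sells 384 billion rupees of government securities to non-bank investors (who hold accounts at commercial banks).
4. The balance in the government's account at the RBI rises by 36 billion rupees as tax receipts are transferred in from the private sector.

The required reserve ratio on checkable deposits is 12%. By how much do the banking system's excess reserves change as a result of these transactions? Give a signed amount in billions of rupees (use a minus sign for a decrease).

Currency withdrawal 463 billion rupees: reserves −463B, deposits −463B.
OMO purchase (from banks) 393 billion rupees: reserves +393B, deposits 0.
Asset sale (to non-banks) 384 billion rupees: reserves −384B, deposits −384B.
Government account inflow 36 billion rupees: reserves −36B, deposits −36B.
Totals: Δreserves = −490B, Δdeposits = −883B.
Δrequired reserves = 12% × −883B = −105.96B.
Δexcess reserves = Δreserves − Δrequired = −490B − (−105.96B) = -384.04 billion.

-384.04 billion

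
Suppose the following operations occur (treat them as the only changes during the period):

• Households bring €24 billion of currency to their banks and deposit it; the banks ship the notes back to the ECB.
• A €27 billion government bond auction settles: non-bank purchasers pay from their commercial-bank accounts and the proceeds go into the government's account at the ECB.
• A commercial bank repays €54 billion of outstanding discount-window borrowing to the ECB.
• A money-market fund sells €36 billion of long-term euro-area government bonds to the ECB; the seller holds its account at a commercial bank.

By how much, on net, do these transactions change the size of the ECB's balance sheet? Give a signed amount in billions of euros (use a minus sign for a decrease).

-€18 billion

Currency deposit €24 billion: only the composition of liabilities changes → 0.
Government account inflow €27 billion: only the composition of liabilities changes → 0.
Discount-window repayment €54 billion: an ECB asset is shed → −€54B.
Asset purchase (from non-banks) €36 billion: an ECB asset is acquired → +€36B.
Net: 0 + 0 − 54 + 36 = -€18 billion.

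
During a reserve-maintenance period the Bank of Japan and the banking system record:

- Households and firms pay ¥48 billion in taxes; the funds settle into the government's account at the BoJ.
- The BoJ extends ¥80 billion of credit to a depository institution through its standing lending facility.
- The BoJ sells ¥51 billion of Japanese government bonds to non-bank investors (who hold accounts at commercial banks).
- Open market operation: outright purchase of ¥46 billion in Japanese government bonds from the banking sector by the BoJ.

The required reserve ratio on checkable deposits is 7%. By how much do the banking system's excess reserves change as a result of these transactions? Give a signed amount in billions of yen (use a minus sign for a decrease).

Government account inflow ¥48 billion: reserves −¥48B, deposits −¥48B.
Discount-window loan ¥80 billion: reserves +¥80B, deposits 0.
Asset sale (to non-banks) ¥51 billion: reserves −¥51B, deposits −¥51B.
OMO purchase (from banks) ¥46 billion: reserves +¥46B, deposits 0.
Totals: Δreserves = +¥27B, Δdeposits = −¥99B.
Δrequired reserves = 7% × −¥99B = −¥6.93B.
Δexcess reserves = Δreserves − Δrequired = +¥27B − (−¥6.93B) = +¥33.93 billion.

+¥33.93 billion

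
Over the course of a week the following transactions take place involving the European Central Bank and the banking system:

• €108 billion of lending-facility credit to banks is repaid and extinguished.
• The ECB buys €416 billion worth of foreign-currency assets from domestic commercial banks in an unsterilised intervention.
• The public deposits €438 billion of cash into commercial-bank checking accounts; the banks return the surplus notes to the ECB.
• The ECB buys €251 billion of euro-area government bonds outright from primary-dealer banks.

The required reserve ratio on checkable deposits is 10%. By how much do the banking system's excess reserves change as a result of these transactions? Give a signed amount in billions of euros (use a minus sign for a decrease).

+€953.2 billion

Discount-window repayment €108 billion: reserves −€108B, deposits 0.
FX purchase €416 billion: reserves +€416B, deposits 0.
Currency deposit €438 billion: reserves +€438B, deposits +€438B.
OMO purchase (from banks) €251 billion: reserves +€251B, deposits 0.
Totals: Δreserves = +€997B, Δdeposits = +€438B.
Δrequired reserves = 10% × +€438B = +€43.8B.
Δexcess reserves = Δreserves − Δrequired = +€997B − (+€43.8B) = +€953.2 billion.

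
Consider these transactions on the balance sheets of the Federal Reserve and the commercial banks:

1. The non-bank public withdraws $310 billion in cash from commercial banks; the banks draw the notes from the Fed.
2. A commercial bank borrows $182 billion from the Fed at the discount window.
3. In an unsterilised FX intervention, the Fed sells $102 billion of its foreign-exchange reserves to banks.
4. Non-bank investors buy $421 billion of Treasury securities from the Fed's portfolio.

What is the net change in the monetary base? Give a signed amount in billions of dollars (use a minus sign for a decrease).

-$341 billion

Fed balance sheet:
  Assets:      Securities −$421B, Loans to banks +$182B, Foreign assets −$102B
  Liabilities: Bank reserves −$651B, Currency in circulation +$310B
Commercial banking system:
  Assets:      Reserves at CB −$651B, Foreign assets +$102B
  Liabilities: Checkable deposits −$731B, Borrowings from CB +$182B
Monetary base = currency + reserves: +$310B + (−$651B) = -$341 billion.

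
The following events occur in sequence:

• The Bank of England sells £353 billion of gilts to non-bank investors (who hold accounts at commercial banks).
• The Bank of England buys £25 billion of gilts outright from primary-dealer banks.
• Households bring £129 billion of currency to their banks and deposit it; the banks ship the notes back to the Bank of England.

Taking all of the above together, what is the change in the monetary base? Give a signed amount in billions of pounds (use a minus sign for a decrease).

Asset sale (to non-banks) £353 billion: Bank of England balance sheet contracts → −£353B.
OMO purchase (from banks) £25 billion: Bank of England balance sheet expands → +£25B.
Currency deposit £129 billion: just a shift between currency and reserves — both are base money → 0.
Net: −353 + 25 + 0 = -£328 billion.

-£328 billion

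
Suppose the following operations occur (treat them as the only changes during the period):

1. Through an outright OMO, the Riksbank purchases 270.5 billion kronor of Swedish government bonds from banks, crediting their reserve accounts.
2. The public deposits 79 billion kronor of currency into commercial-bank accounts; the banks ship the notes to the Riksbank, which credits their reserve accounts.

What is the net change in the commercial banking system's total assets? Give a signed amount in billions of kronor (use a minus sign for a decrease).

Riksbank balance sheet:
  Assets:      Securities +270.5B
  Liabilities: Bank reserves +349.5B, Currency in circulation −79B
Commercial banking system:
  Assets:      Reserves at CB +349.5B, Securities −270.5B
  Liabilities: Checkable deposits +79B
Change in total bank assets = +79 billion.

+79 billion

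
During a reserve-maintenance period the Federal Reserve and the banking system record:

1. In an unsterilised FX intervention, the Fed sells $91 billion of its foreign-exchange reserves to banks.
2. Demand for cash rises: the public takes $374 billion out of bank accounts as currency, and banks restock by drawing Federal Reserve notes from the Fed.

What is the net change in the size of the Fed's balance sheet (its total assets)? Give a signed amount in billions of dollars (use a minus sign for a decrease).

-$91 billion

FX sale $91 billion: a Fed asset is shed → −$91B.
Currency withdrawal $374 billion: only the composition of liabilities changes → 0.
Net: −91 + 0 = -$91 billion.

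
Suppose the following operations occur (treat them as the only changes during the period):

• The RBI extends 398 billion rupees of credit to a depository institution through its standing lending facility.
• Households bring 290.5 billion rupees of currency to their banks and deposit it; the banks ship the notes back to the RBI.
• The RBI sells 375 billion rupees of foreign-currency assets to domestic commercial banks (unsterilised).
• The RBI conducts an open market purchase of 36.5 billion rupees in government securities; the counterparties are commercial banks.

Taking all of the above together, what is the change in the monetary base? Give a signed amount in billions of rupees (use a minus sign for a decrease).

+59.5 billion

Discount-window loan 398 billion rupees: RBI balance sheet expands → +398B.
Currency deposit 290.5 billion rupees: just a shift between currency and reserves — both are base money → 0.
FX sale 375 billion rupees: RBI balance sheet contracts → −375B.
OMO purchase (from banks) 36.5 billion rupees: RBI balance sheet expands → +36.5B.
Net: 398 + 0 − 375 + 36.5 = +59.5 billion.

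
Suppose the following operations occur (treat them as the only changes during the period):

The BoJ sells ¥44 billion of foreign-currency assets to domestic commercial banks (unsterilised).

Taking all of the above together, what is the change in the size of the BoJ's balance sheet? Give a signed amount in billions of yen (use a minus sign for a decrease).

BoJ balance sheet:
  Assets:      Foreign assets −¥44B
  Liabilities: Bank reserves −¥44B
Change in total BoJ assets = -¥44 billion.

-¥44 billion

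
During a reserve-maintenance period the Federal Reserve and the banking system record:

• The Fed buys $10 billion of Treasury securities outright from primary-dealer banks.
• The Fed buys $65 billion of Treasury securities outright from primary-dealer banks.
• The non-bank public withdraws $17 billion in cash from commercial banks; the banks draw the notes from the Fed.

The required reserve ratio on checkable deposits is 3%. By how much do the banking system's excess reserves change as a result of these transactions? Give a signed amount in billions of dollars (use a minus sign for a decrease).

OMO purchase (from banks) $10 billion: reserves +$10B, deposits 0.
OMO purchase (from banks) $65 billion: reserves +$65B, deposits 0.
Currency withdrawal $17 billion: reserves −$17B, deposits −$17B.
Totals: Δreserves = +$58B, Δdeposits = −$17B.
Δrequired reserves = 3% × −$17B = −$0.51B.
Δexcess reserves = Δreserves − Δrequired = +$58B − (−$0.51B) = +$58.51 billion.

+$58.51 billion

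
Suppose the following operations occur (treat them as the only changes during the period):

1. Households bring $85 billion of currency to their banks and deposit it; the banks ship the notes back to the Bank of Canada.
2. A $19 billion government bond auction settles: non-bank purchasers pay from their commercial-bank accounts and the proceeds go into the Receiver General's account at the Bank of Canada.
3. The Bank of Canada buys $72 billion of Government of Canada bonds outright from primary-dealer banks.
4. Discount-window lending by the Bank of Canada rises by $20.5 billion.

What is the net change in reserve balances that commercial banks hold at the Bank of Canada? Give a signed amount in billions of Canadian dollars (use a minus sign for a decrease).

Currency deposit $85 billion: returned notes are swapped for reserve credit → +$85B.
Government account inflow $19 billion: funds move from bank reserves into the government account → −$19B.
OMO purchase (from banks) $72 billion: the Bank of Canada pays by crediting reserve accounts → +$72B.
Discount-window loan $20.5 billion: the loan is credited to the bank's reserve account → +$20.5B.
Net: 85 − 19 + 72 + 20.5 = +$158.5 billion.

+$158.5 billion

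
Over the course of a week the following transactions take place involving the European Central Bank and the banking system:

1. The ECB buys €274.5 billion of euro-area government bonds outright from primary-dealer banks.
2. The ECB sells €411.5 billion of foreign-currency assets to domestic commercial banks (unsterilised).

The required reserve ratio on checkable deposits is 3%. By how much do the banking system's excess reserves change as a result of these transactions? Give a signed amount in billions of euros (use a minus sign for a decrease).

-€137 billion

OMO purchase (from banks) €274.5 billion: reserves +€274.5B, deposits 0.
FX sale €411.5 billion: reserves −€411.5B, deposits 0.
Totals: Δreserves = −€137B, Δdeposits = 0.
Δrequired reserves = 3% × 0 = 0.
Δexcess reserves = Δreserves − Δrequired = −€137B − (0) = -€137 billion.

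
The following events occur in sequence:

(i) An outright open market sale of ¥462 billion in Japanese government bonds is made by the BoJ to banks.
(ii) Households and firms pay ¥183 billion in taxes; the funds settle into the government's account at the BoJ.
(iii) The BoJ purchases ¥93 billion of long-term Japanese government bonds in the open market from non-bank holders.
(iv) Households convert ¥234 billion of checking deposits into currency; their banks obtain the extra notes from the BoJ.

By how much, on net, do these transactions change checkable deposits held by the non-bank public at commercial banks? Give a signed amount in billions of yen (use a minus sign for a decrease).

-¥324 billion

BoJ balance sheet:
  Assets:      Securities −¥369B
  Liabilities: Bank reserves −¥786B, Currency in circulation +¥234B, Government deposits +¥183B
Commercial banking system:
  Assets:      Reserves at CB −¥786B, Securities +¥462B
  Liabilities: Checkable deposits −¥324B
So the change in checkable deposits held by the non-bank public at commercial banks is -¥324 billion.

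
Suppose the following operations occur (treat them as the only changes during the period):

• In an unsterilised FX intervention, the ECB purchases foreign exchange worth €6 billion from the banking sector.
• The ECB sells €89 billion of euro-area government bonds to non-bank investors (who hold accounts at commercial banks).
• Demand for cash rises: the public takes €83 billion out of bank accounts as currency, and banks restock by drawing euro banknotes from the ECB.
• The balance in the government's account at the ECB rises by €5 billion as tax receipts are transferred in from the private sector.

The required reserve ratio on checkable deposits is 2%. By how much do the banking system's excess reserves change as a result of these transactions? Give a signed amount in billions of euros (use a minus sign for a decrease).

-€167.46 billion

FX purchase €6 billion: reserves +€6B, deposits 0.
Asset sale (to non-banks) €89 billion: reserves −€89B, deposits −€89B.
Currency withdrawal €83 billion: reserves −€83B, deposits −€83B.
Government account inflow €5 billion: reserves −€5B, deposits −€5B.
Totals: Δreserves = −€171B, Δdeposits = −€177B.
Δrequired reserves = 2% × −€177B = −€3.54B.
Δexcess reserves = Δreserves − Δrequired = −€171B − (−€3.54B) = -€167.46 billion.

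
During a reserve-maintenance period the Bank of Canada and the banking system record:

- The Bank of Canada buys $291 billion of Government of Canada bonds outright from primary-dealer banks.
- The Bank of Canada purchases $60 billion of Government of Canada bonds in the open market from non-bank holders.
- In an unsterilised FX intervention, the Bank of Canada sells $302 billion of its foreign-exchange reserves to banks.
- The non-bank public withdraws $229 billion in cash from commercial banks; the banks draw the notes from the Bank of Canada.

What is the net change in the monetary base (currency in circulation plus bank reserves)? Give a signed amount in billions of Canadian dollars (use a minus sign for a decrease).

Bank of Canada balance sheet:
  Assets:      Securities +$351B, Foreign assets −$302B
  Liabilities: Bank reserves −$180B, Currency in circulation +$229B
Commercial banking system:
  Assets:      Reserves at CB −$180B, Securities −$291B, Foreign assets +$302B
  Liabilities: Checkable deposits −$169B
Monetary base = currency + reserves: +$229B + (−$180B) = +$49 billion.

+$49 billion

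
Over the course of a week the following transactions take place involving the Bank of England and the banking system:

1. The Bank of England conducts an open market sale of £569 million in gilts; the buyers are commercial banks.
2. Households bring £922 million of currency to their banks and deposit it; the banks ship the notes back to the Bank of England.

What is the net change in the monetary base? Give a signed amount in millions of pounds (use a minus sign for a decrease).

OMO sale (to banks) £569 million: Bank of England balance sheet contracts → −£569M.
Currency deposit £922 million: just a shift between currency and reserves — both are base money → 0.
Net: −569 + 0 = -£569 million.

-£569 million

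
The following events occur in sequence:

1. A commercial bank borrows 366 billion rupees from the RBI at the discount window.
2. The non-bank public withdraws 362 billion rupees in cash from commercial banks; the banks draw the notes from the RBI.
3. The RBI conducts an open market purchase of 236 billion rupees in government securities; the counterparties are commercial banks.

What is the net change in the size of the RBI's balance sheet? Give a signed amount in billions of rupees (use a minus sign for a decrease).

Discount-window loan 366 billion rupees: an RBI asset is acquired → +366B.
Currency withdrawal 362 billion rupees: only the composition of liabilities changes → 0.
OMO purchase (from banks) 236 billion rupees: an RBI asset is acquired → +236B.
Net: 366 + 0 + 236 = +602 billion.

+602 billion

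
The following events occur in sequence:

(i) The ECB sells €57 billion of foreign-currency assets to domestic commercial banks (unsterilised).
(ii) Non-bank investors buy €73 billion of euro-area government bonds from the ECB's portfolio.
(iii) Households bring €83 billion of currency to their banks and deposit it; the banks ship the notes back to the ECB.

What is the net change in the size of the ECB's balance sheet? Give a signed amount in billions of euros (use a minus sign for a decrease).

-€130 billion

FX sale €57 billion: an ECB asset is shed → −€57B.
Asset sale (to non-banks) €73 billion: an ECB asset is shed → −€73B.
Currency deposit €83 billion: only the composition of liabilities changes → 0.
Net: −57 − 73 + 0 = -€130 billion.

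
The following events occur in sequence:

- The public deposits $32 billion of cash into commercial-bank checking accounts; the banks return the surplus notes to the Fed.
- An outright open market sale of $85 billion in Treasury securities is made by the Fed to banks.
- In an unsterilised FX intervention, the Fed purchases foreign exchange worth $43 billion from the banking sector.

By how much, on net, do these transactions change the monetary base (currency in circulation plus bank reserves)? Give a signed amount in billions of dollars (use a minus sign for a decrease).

Currency deposit $32 billion: just a shift between currency and reserves — both are base money → 0.
OMO sale (to banks) $85 billion: Fed balance sheet contracts → −$85B.
FX purchase $43 billion: Fed balance sheet expands → +$43B.
Net: 0 − 85 + 43 = -$42 billion.

-$42 billion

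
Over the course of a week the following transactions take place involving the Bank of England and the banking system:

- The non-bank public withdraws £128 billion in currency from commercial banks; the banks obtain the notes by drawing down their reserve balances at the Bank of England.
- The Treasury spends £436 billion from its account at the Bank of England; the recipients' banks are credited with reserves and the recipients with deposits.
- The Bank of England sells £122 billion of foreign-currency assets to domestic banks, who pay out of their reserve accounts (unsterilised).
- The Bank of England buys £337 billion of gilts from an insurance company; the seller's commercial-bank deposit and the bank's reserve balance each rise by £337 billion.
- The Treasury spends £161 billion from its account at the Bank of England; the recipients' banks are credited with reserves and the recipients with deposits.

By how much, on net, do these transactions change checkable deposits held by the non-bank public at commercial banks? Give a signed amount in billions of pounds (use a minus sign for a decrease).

Currency withdrawal £128 billion: non-bank counterparties' bank balances fall → −£128B.
Government spending £436 billion: non-bank counterparties' bank balances rise → +£436B.
FX sale £122 billion: the counterparty is a bank, so public deposits are unchanged → 0.
Asset purchase (from non-banks) £337 billion: non-bank counterparties' bank balances rise → +£337B.
Government spending £161 billion: non-bank counterparties' bank balances rise → +£161B.
Net: −128 + 436 + 0 + 337 + 161 = +£806 billion.

+£806 billion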